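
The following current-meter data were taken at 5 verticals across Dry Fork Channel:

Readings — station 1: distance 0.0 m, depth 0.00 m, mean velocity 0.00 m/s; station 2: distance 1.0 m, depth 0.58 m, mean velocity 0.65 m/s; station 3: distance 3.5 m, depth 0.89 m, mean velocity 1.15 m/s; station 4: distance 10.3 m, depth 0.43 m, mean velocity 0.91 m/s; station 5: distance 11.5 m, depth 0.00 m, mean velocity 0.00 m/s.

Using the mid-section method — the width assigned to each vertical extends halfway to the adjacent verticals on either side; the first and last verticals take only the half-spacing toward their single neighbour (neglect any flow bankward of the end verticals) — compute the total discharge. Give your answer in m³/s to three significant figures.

w_2 = (3.5 − 0.0)/2 = 1.75 m; q_2 = 0.65 × 0.58 × 1.75 = 0.6598 m³/s
w_3 = (10.3 − 1.0)/2 = 4.65 m; q_3 = 1.15 × 0.89 × 4.65 = 4.759 m³/s
w_4 = (11.5 − 3.5)/2 = 4 m; q_4 = 0.91 × 0.43 × 4 = 1.565 m³/s
Stations 1, 5 contribute zero (depth or velocity is 0).
Q = Σ qᵢ = 6.984 m³/s

6.98 m³/s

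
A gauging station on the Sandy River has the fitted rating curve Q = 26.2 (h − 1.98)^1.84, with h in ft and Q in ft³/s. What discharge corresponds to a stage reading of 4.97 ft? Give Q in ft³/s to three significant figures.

Q = 26.2 × (4.97 − 1.98)^1.84 = 26.2 × 2.99^1.84 = 196.6 ft³/s

197 ft³/s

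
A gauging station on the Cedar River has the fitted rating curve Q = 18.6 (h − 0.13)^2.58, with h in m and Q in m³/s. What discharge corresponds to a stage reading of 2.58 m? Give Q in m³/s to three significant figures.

Q = 18.6 × (2.58 − 0.13)^2.58 = 18.6 × 2.45^2.58 = 187.7 m³/s

188 m³/s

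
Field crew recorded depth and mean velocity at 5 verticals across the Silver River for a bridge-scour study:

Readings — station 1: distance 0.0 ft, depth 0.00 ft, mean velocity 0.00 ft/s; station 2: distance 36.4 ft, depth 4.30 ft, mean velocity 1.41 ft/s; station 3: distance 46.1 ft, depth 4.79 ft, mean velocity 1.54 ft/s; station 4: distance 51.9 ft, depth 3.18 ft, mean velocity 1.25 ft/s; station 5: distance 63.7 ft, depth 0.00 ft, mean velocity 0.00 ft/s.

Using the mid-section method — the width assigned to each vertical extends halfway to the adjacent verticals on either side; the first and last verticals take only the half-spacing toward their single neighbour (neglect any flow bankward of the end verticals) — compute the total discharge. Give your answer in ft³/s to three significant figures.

232 ft³/s

w_2 = (46.1 − 0.0)/2 = 23.05 ft; q_2 = 1.41 × 4.30 × 23.05 = 139.8 ft³/s
w_3 = (51.9 − 36.4)/2 = 7.75 ft; q_3 = 1.54 × 4.79 × 7.75 = 57.17 ft³/s
w_4 = (63.7 − 46.1)/2 = 8.8 ft; q_4 = 1.25 × 3.18 × 8.8 = 34.98 ft³/s
Stations 1, 5 contribute zero (depth or velocity is 0).
Q = Σ qᵢ = 231.9 ft³/s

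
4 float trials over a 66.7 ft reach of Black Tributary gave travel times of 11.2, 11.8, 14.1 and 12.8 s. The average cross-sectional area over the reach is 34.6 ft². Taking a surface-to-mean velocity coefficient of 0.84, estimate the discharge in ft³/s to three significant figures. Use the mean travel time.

155 ft³/s

t̄ = (11.2 + 11.8 + 14.1 + 12.8) / 4 = 12.475 s
v_surface = L / t̄ = 66.7 / 12.475 = 5.347 ft/s
v_mean = 0.84 × 5.347 = 4.491 ft/s
Q = A × v_mean = 34.6 × 4.491 = 155.4 ft³/s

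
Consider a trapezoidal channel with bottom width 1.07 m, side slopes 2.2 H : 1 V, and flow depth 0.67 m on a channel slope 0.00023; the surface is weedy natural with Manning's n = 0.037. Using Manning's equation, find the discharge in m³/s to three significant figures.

0.377 m³/s

A = (b + z·y)·y = (1.07 + 2.2×0.67)×0.67 = 1.704 m²
P = b + 2y√(1+z²) = 1.07 + 2×0.67×√(1+2.2²) = 4.308 m
R = A/P = 1.704/4.308 = 0.3956 m
Q = (1/n)·A·R^(2/3)·S^(1/2) = (1/0.037) × 1.704 × 0.3956^(2/3) × 0.00023^(1/2) = 0.3765 m³/s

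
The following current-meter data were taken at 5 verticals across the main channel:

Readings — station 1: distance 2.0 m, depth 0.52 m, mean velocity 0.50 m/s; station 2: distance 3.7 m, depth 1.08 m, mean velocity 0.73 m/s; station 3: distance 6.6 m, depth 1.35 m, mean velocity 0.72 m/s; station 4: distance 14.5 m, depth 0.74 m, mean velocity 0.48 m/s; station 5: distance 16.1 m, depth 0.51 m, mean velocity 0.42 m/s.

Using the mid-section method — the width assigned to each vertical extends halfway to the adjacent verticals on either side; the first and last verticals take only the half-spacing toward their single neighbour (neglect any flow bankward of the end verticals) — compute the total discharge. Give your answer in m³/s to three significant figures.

w_1 = (3.7 − 2.0)/2 = 0.85 m; q_1 = 0.50 × 0.52 × 0.85 = 0.2210 m³/s
w_2 = (6.6 − 2.0)/2 = 2.3 m; q_2 = 0.73 × 1.08 × 2.3 = 1.813 m³/s
w_3 = (14.5 − 3.7)/2 = 5.4 m; q_3 = 0.72 × 1.35 × 5.4 = 5.249 m³/s
w_4 = (16.1 − 6.6)/2 = 4.75 m; q_4 = 0.48 × 0.74 × 4.75 = 1.687 m³/s
w_5 = (16.1 − 14.5)/2 = 0.8 m; q_5 = 0.42 × 0.51 × 0.8 = 0.1714 m³/s
Q = Σ qᵢ = 9.142 m³/s

9.14 m³/s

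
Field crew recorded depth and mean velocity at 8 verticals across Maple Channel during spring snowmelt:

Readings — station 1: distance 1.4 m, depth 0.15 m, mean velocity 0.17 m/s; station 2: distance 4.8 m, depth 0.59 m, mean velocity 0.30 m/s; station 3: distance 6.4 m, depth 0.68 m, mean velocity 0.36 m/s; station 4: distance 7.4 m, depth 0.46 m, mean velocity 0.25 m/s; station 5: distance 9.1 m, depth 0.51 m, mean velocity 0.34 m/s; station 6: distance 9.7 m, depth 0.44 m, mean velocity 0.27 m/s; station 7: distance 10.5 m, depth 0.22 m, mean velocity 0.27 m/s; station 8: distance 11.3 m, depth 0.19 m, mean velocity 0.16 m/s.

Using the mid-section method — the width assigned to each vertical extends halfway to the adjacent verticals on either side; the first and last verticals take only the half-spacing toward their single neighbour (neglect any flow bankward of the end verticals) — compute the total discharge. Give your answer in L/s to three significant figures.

w_1 = (4.8 − 1.4)/2 = 1.7 m; q_1 = 0.17 × 0.15 × 1.7 = 0.04335 m³/s
w_2 = (6.4 − 1.4)/2 = 2.5 m; q_2 = 0.30 × 0.59 × 2.5 = 0.4425 m³/s
w_3 = (7.4 − 4.8)/2 = 1.3 m; q_3 = 0.36 × 0.68 × 1.3 = 0.3182 m³/s
w_4 = (9.1 − 6.4)/2 = 1.35 m; q_4 = 0.25 × 0.46 × 1.35 = 0.1553 m³/s
w_5 = (9.7 − 7.4)/2 = 1.15 m; q_5 = 0.34 × 0.51 × 1.15 = 0.1994 m³/s
w_6 = (10.5 − 9.1)/2 = 0.7 m; q_6 = 0.27 × 0.44 × 0.7 = 0.08316 m³/s
w_7 = (11.3 − 9.7)/2 = 0.8 m; q_7 = 0.27 × 0.22 × 0.8 = 0.04752 m³/s
w_8 = (11.3 − 10.5)/2 = 0.4 m; q_8 = 0.16 × 0.19 × 0.4 = 0.01216 m³/s
Q = Σ qᵢ = 1.302 m³/s
= 1.302 × 1000 = 1302 L/s

1300 L/s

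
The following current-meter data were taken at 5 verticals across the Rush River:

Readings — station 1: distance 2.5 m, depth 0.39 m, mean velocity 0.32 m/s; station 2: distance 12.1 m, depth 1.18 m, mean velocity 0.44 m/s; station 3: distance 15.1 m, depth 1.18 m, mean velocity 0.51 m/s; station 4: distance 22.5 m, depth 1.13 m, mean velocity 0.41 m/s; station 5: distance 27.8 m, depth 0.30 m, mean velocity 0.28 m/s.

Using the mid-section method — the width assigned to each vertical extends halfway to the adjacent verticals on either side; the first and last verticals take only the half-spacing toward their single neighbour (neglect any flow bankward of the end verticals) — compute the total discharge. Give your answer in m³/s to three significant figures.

w_1 = (12.1 − 2.5)/2 = 4.8 m; q_1 = 0.32 × 0.39 × 4.8 = 0.5990 m³/s
w_2 = (15.1 − 2.5)/2 = 6.3 m; q_2 = 0.44 × 1.18 × 6.3 = 3.271 m³/s
w_3 = (22.5 − 12.1)/2 = 5.2 m; q_3 = 0.51 × 1.18 × 5.2 = 3.129 m³/s
w_4 = (27.8 − 15.1)/2 = 6.35 m; q_4 = 0.41 × 1.13 × 6.35 = 2.942 m³/s
w_5 = (27.8 − 22.5)/2 = 2.65 m; q_5 = 0.28 × 0.30 × 2.65 = 0.2226 m³/s
Q = Σ qᵢ = 10.16 m³/s

10.2 m³/s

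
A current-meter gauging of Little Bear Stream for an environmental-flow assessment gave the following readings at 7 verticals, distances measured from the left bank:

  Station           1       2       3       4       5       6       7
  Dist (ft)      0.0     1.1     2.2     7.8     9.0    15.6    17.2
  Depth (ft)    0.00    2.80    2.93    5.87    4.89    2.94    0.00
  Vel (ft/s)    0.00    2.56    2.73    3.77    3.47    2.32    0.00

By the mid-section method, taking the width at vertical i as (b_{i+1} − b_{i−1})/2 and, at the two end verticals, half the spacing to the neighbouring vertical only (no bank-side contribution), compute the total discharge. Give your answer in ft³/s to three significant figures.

204 ft³/s

w_2 = (2.2 − 0.0)/2 = 1.1 ft; q_2 = 2.56 × 2.80 × 1.1 = 7.885 ft³/s
w_3 = (7.8 − 1.1)/2 = 3.35 ft; q_3 = 2.73 × 2.93 × 3.35 = 26.80 ft³/s
w_4 = (9.0 − 2.2)/2 = 3.4 ft; q_4 = 3.77 × 5.87 × 3.4 = 75.24 ft³/s
w_5 = (15.6 − 7.8)/2 = 3.9 ft; q_5 = 3.47 × 4.89 × 3.9 = 66.18 ft³/s
w_6 = (17.2 − 9.0)/2 = 4.1 ft; q_6 = 2.32 × 2.94 × 4.1 = 27.97 ft³/s
Stations 1, 7 contribute zero (depth or velocity is 0).
Q = Σ qᵢ = 204.1 ft³/s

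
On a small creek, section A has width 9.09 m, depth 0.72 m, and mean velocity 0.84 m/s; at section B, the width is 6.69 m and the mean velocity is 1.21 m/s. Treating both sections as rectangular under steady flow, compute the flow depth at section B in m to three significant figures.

Q = A₁V₁ = (9.09×0.72) × 0.84 = 5.498 m³/s
d₂ = Q/(b₂ V₂) = 5.498/(6.69×1.21) = 0.6791 m

0.679 m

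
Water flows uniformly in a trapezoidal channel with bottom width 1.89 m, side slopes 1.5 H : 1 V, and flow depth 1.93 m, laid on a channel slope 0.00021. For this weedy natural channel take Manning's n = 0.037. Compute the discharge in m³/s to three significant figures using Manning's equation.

3.72 m³/s

A = (b + z·y)·y = (1.89 + 1.5×1.93)×1.93 = 9.235 m²
P = b + 2y√(1+z²) = 1.89 + 2×1.93×√(1+1.5²) = 8.849 m
R = A/P = 9.235/8.849 = 1.044 m
Q = (1/n)·A·R^(2/3)·S^(1/2) = (1/0.037) × 9.235 × 1.044^(2/3) × 0.00021^(1/2) = 3.722 m³/s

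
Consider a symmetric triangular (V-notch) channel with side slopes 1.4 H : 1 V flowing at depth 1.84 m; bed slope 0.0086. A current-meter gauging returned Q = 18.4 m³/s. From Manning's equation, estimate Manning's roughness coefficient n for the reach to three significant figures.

A = z·y² = 1.4×1.84² = 4.740 m²
P = 2y√(1+z²) = 2×1.84×√(1+1.4²) = 6.331 m
R = A/P = 4.740/6.331 = 0.7486 m
n = (1/Q)·A·R^(2/3)·S^(1/2) = (1/18.4) × 4.740 × 0.8245 × 0.09274 = 0.01970

0.0197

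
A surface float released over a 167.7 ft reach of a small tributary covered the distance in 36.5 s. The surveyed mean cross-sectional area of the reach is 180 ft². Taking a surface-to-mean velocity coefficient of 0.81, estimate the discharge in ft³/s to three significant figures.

v_surface = L / t̄ = 167.7 / 36.5 = 4.595 ft/s
v_mean = 0.81 × 4.595 = 3.722 ft/s
Q = A × v_mean = 180 × 3.722 = 669.9 ft³/s

670 ft³/s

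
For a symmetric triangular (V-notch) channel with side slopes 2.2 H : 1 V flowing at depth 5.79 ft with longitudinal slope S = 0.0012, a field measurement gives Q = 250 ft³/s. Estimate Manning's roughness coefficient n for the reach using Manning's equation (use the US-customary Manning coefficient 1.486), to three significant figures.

0.0290

A = z·y² = 2.2×5.79² = 73.75 ft²
P = 2y√(1+z²) = 2×5.79×√(1+2.2²) = 27.98 ft
R = A/P = 73.75/27.98 = 2.636 ft
n = (1.486/Q)·A·R^(2/3)·S^(1/2) = (1.486/250) × 73.75 × 1.908 × 0.03464 = 0.02898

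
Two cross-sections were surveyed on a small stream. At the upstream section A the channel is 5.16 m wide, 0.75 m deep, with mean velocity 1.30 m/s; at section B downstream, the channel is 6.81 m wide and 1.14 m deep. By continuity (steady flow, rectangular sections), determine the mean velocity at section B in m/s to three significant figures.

0.648 m/s

Q = A₁V₁ = (5.16×0.75) × 1.30 = 5.031 m³/s
A₂ = 6.81 × 1.14 = 7.763 m²
V₂ = Q/A₂ = 5.031/7.763 = 0.6480 m/s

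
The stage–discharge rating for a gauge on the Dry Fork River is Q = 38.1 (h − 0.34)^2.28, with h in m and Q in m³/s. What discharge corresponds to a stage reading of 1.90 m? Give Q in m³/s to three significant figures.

Q = 38.1 × (1.90 − 0.34)^2.28 = 38.1 × 1.56^2.28 = 105.0 m³/s

105 m³/s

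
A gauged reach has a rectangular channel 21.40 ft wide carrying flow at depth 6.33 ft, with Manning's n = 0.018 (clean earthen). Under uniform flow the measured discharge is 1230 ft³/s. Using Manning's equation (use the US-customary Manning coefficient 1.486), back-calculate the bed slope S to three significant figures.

A = b·y = 21.40 × 6.33 = 135.5 ft²
P = b + 2y = 21.40 + 2×6.33 = 34.06 ft
R = A/P = 135.5/34.06 = 3.977 ft
S = (Q·n / (1.486·A·R^(2/3)))² = (1230×0.018 / (1.486×135.5×2.510))² = 0.001920

0.00192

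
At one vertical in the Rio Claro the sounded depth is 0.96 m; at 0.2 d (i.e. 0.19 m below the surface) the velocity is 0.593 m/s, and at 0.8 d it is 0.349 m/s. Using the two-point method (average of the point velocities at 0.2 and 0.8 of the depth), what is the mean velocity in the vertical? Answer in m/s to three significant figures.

0.471 m/s

v̄ = (0.593 + 0.349) / 2 = 0.4710 m/s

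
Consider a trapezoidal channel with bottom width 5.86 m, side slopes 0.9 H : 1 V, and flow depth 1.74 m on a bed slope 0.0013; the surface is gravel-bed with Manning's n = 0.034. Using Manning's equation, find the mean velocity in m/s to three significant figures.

A = (b + z·y)·y = (5.86 + 0.9×1.74)×1.74 = 12.92 m²
P = b + 2y√(1+z²) = 5.86 + 2×1.74×√(1+0.9²) = 10.54 m
R = A/P = 12.92/10.54 = 1.226 m
Q = (1/n)·A·R^(2/3)·S^(1/2) = (1/0.034) × 12.92 × 1.226^(2/3) × 0.0013^(1/2) = 15.69 m³/s
V = Q/A = 15.69/12.92 = 1.215 m/s

1.21 m/s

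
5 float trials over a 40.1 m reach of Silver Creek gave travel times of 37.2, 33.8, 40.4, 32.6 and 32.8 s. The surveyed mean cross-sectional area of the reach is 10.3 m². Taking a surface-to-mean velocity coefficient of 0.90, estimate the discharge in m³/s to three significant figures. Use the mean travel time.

t̄ = (37.2 + 33.8 + 40.4 + 32.6 + 32.8) / 5 = 35.36 s
v_surface = L / t̄ = 40.1 / 35.36 = 1.134 m/s
v_mean = 0.90 × 1.134 = 1.021 m/s
Q = A × v_mean = 10.3 × 1.021 = 10.51 m³/s

10.5 m³/s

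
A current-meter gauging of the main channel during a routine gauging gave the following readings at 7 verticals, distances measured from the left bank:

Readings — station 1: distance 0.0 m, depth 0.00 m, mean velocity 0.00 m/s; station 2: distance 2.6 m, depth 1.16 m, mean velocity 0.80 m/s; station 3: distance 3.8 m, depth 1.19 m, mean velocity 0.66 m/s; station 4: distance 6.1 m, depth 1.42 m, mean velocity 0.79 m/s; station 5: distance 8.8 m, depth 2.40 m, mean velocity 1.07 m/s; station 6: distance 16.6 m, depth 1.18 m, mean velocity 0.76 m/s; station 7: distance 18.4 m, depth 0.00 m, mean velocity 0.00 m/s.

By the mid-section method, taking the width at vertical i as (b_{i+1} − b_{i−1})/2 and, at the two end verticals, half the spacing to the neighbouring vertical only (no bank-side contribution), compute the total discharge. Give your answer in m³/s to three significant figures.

23.7 m³/s

w_2 = (3.8 − 0.0)/2 = 1.9 m; q_2 = 0.80 × 1.16 × 1.9 = 1.763 m³/s
w_3 = (6.1 − 2.6)/2 = 1.75 m; q_3 = 0.66 × 1.19 × 1.75 = 1.374 m³/s
w_4 = (8.8 − 3.8)/2 = 2.5 m; q_4 = 0.79 × 1.42 × 2.5 = 2.805 m³/s
w_5 = (16.6 − 6.1)/2 = 5.25 m; q_5 = 1.07 × 2.40 × 5.25 = 13.48 m³/s
w_6 = (18.4 − 8.8)/2 = 4.8 m; q_6 = 0.76 × 1.18 × 4.8 = 4.305 m³/s
Stations 1, 7 contribute zero (depth or velocity is 0).
Q = Σ qᵢ = 23.73 m³/s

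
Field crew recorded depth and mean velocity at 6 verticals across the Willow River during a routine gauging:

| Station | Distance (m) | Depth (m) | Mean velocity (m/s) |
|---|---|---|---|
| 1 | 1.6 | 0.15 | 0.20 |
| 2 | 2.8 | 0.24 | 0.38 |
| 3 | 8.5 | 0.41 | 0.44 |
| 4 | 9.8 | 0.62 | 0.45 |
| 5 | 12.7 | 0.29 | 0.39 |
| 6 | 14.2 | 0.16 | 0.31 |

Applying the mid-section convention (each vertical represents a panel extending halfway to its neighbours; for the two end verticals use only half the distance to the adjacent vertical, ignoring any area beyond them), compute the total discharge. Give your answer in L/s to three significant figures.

1840 L/s

w_1 = (2.8 − 1.6)/2 = 0.6 m; q_1 = 0.20 × 0.15 × 0.6 = 0.01800 m³/s
w_2 = (8.5 − 1.6)/2 = 3.45 m; q_2 = 0.38 × 0.24 × 3.45 = 0.3146 m³/s
w_3 = (9.8 − 2.8)/2 = 3.5 m; q_3 = 0.44 × 0.41 × 3.5 = 0.6314 m³/s
w_4 = (12.7 − 8.5)/2 = 2.1 m; q_4 = 0.45 × 0.62 × 2.1 = 0.5859 m³/s
w_5 = (14.2 − 9.8)/2 = 2.2 m; q_5 = 0.39 × 0.29 × 2.2 = 0.2488 m³/s
w_6 = (14.2 − 12.7)/2 = 0.75 m; q_6 = 0.31 × 0.16 × 0.75 = 0.03720 m³/s
Q = Σ qᵢ = 1.836 m³/s
= 1.836 × 1000 = 1836 L/s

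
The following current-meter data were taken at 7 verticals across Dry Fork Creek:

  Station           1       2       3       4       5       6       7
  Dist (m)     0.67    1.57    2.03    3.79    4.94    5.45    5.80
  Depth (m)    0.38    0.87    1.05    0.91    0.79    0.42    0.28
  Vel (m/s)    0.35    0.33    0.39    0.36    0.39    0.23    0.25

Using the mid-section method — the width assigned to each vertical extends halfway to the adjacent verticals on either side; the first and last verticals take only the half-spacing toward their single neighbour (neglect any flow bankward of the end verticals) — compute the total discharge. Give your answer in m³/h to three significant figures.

w_1 = (1.57 − 0.67)/2 = 0.45 m; q_1 = 0.35 × 0.38 × 0.45 = 0.05985 m³/s
w_2 = (2.03 − 0.67)/2 = 0.68 m; q_2 = 0.33 × 0.87 × 0.68 = 0.1952 m³/s
w_3 = (3.79 − 1.57)/2 = 1.11 m; q_3 = 0.39 × 1.05 × 1.11 = 0.4545 m³/s
w_4 = (4.94 − 2.03)/2 = 1.455 m; q_4 = 0.36 × 0.91 × 1.455 = 0.4767 m³/s
w_5 = (5.45 − 3.79)/2 = 0.83 m; q_5 = 0.39 × 0.79 × 0.83 = 0.2557 m³/s
w_6 = (5.80 − 4.94)/2 = 0.43 m; q_6 = 0.23 × 0.42 × 0.43 = 0.04154 m³/s
w_7 = (5.80 − 5.45)/2 = 0.175 m; q_7 = 0.25 × 0.28 × 0.175 = 0.01225 m³/s
Q = Σ qᵢ = 1.496 m³/s
= 1.496 × 3600 = 5385 m³/h

5380 m³/h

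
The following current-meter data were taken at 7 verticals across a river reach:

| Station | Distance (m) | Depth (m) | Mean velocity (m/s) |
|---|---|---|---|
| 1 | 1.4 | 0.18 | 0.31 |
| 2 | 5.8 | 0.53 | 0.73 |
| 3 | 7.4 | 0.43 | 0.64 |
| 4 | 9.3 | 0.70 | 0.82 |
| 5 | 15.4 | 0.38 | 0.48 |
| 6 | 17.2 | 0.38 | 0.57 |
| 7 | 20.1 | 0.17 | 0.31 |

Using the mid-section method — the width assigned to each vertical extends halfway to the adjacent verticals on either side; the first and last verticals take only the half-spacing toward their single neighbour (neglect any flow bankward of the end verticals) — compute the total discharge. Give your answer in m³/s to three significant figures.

w_1 = (5.8 − 1.4)/2 = 2.2 m; q_1 = 0.31 × 0.18 × 2.2 = 0.1228 m³/s
w_2 = (7.4 − 1.4)/2 = 3 m; q_2 = 0.73 × 0.53 × 3 = 1.161 m³/s
w_3 = (9.3 − 5.8)/2 = 1.75 m; q_3 = 0.64 × 0.43 × 1.75 = 0.4816 m³/s
w_4 = (15.4 − 7.4)/2 = 4 m; q_4 = 0.82 × 0.70 × 4 = 2.296 m³/s
w_5 = (17.2 − 9.3)/2 = 3.95 m; q_5 = 0.48 × 0.38 × 3.95 = 0.7205 m³/s
w_6 = (20.1 − 15.4)/2 = 2.35 m; q_6 = 0.57 × 0.38 × 2.35 = 0.5090 m³/s
w_7 = (20.1 − 17.2)/2 = 1.45 m; q_7 = 0.31 × 0.17 × 1.45 = 0.07642 m³/s
Q = Σ qᵢ = 5.367 m³/s

5.37 m³/s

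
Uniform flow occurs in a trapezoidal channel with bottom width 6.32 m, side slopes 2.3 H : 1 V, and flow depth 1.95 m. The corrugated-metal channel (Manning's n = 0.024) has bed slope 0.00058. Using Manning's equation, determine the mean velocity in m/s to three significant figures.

1.20 m/s

A = (b + z·y)·y = (6.32 + 2.3×1.95)×1.95 = 21.07 m²
P = b + 2y√(1+z²) = 6.32 + 2×1.95×√(1+2.3²) = 16.10 m
R = A/P = 21.07/16.10 = 1.309 m
Q = (1/n)·A·R^(2/3)·S^(1/2) = (1/0.024) × 21.07 × 1.309^(2/3) × 0.00058^(1/2) = 25.29 m³/s
V = Q/A = 25.29/21.07 = 1.201 m/s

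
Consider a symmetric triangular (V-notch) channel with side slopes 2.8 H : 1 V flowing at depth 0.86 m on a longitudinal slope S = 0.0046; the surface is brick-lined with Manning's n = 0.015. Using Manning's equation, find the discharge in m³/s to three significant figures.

5.13 m³/s

A = z·y² = 2.8×0.86² = 2.071 m²
P = 2y√(1+z²) = 2×0.86×√(1+2.8²) = 5.114 m
R = A/P = 2.071/5.114 = 0.4049 m
Q = (1/n)·A·R^(2/3)·S^(1/2) = (1/0.015) × 2.071 × 0.4049^(2/3) × 0.0046^(1/2) = 5.125 m³/s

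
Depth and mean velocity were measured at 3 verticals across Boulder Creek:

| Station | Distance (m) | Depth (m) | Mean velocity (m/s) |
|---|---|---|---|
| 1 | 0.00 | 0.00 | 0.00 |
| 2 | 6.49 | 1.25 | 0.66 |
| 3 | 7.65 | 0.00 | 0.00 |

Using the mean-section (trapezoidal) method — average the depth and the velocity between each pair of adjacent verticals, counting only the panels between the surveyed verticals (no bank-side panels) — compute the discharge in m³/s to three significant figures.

Panel 1-2: Δb = 6.49 m, d̄ = (0.00+1.25)/2 = 0.625, v̄ = (0.00+0.66)/2 = 0.33 → q = 6.49×0.625×0.33 = 1.339 m³/s
Panel 2-3: Δb = 1.16 m, d̄ = (1.25+0.00)/2 = 0.625, v̄ = (0.66+0.00)/2 = 0.33 → q = 1.16×0.625×0.33 = 0.2393 m³/s
Q = Σ q = 1.578 m³/s

1.58 m³/s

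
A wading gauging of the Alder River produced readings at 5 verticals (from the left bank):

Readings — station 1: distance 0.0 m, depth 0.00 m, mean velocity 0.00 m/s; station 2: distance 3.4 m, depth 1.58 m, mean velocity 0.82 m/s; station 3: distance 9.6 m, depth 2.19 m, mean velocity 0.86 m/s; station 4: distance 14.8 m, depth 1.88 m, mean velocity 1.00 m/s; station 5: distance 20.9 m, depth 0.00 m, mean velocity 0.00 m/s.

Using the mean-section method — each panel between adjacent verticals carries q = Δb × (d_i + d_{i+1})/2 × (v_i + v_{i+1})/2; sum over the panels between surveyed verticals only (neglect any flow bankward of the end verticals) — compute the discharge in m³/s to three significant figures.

23.6 m³/s

Panel 1-2: Δb = 3.4 m, d̄ = (0.00+1.58)/2 = 0.79, v̄ = (0.00+0.82)/2 = 0.41 → q = 3.4×0.79×0.41 = 1.101 m³/s
Panel 2-3: Δb = 6.2 m, d̄ = (1.58+2.19)/2 = 1.885, v̄ = (0.82+0.86)/2 = 0.84 → q = 6.2×1.885×0.84 = 9.817 m³/s
Panel 3-4: Δb = 5.2 m, d̄ = (2.19+1.88)/2 = 2.035, v̄ = (0.86+1.00)/2 = 0.93 → q = 5.2×2.035×0.93 = 9.841 m³/s
Panel 4-5: Δb = 6.1 m, d̄ = (1.88+0.00)/2 = 0.94, v̄ = (1.00+0.00)/2 = 0.5 → q = 6.1×0.94×0.5 = 2.867 m³/s
Q = Σ q = 23.63 m³/s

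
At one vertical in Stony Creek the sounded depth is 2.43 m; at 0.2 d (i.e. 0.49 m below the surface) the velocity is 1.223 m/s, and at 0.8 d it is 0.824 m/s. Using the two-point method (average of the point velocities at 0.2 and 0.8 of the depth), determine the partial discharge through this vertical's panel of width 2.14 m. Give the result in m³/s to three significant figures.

v̄ = (1.223 + 0.824) / 2 = 1.024 m/s
q = v̄ × d × w = 1.024 × 2.43 × 2.14 = 5.322 m³/s

5.32 m³/s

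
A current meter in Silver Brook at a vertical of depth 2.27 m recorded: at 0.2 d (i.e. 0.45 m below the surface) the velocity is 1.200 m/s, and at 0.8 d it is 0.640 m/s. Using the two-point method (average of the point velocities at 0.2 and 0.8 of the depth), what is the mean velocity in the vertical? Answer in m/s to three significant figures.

0.920 m/s

v̄ = (1.200 + 0.640) / 2 = 0.9200 m/s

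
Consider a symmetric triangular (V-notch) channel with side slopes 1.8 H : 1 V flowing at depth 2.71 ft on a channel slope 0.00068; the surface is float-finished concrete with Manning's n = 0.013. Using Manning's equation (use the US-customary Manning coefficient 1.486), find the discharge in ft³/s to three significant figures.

A = z·y² = 1.8×2.71² = 13.22 ft²
P = 2y√(1+z²) = 2×2.71×√(1+1.8²) = 11.16 ft
R = A/P = 13.22/11.16 = 1.184 ft
Q = (1.486/n)·A·R^(2/3)·S^(1/2) = (1.486/0.013) × 13.22 × 1.184^(2/3) × 0.00068^(1/2) = 44.11 ft³/s

44.1 ft³/s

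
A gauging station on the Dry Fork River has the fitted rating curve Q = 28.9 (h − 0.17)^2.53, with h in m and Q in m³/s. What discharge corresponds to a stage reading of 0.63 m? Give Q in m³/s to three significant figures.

4.05 m³/s

Q = 28.9 × (0.63 − 0.17)^2.53 = 28.9 × 0.46^2.53 = 4.052 m³/s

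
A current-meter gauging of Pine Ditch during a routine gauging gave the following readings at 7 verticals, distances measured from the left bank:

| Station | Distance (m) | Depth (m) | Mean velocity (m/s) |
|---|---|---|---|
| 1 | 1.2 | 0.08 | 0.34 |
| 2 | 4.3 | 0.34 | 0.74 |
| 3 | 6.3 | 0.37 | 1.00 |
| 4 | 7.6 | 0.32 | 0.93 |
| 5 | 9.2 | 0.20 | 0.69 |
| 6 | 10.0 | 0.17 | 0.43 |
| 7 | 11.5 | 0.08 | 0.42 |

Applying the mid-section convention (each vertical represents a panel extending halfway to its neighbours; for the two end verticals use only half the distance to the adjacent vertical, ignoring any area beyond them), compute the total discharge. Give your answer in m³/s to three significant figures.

w_1 = (4.3 − 1.2)/2 = 1.55 m; q_1 = 0.34 × 0.08 × 1.55 = 0.04216 m³/s
w_2 = (6.3 − 1.2)/2 = 2.55 m; q_2 = 0.74 × 0.34 × 2.55 = 0.6416 m³/s
w_3 = (7.6 − 4.3)/2 = 1.65 m; q_3 = 1.00 × 0.37 × 1.65 = 0.6105 m³/s
w_4 = (9.2 − 6.3)/2 = 1.45 m; q_4 = 0.93 × 0.32 × 1.45 = 0.4315 m³/s
w_5 = (10.0 − 7.6)/2 = 1.2 m; q_5 = 0.69 × 0.20 × 1.2 = 0.1656 m³/s
w_6 = (11.5 − 9.2)/2 = 1.15 m; q_6 = 0.43 × 0.17 × 1.15 = 0.08407 m³/s
w_7 = (11.5 − 10.0)/2 = 0.75 m; q_7 = 0.42 × 0.08 × 0.75 = 0.02520 m³/s
Q = Σ qᵢ = 2.001 m³/s

2.00 m³/s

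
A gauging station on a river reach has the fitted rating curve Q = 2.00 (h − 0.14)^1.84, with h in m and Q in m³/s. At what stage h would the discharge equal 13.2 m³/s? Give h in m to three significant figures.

h − h₀ = (Q/C)^(1/b) = (13.2/2.00)^(1/1.84) = 2.789 m
h = 0.14 + 2.789 = 2.929 m

2.93 m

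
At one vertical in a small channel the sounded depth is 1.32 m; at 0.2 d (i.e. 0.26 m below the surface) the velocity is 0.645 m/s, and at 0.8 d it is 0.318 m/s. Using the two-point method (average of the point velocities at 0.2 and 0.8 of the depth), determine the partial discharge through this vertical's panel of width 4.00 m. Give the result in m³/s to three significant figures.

2.54 m³/s

v̄ = (0.645 + 0.318) / 2 = 0.4815 m/s
q = v̄ × d × w = 0.4815 × 1.32 × 4.00 = 2.542 m³/s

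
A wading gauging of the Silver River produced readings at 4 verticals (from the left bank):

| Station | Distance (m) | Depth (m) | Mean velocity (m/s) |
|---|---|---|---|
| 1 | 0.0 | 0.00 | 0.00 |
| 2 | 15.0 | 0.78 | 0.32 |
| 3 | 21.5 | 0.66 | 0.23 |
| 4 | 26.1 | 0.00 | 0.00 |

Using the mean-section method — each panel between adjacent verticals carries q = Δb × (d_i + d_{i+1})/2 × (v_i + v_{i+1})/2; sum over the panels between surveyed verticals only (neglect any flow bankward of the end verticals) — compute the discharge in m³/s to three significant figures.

2.40 m³/s

Panel 1-2: Δb = 15 m, d̄ = (0.00+0.78)/2 = 0.39, v̄ = (0.00+0.32)/2 = 0.16 → q = 15×0.39×0.16 = 0.9360 m³/s
Panel 2-3: Δb = 6.5 m, d̄ = (0.78+0.66)/2 = 0.72, v̄ = (0.32+0.23)/2 = 0.275 → q = 6.5×0.72×0.275 = 1.287 m³/s
Panel 3-4: Δb = 4.6 m, d̄ = (0.66+0.00)/2 = 0.33, v̄ = (0.23+0.00)/2 = 0.115 → q = 4.6×0.33×0.115 = 0.1746 m³/s
Q = Σ q = 2.398 m³/s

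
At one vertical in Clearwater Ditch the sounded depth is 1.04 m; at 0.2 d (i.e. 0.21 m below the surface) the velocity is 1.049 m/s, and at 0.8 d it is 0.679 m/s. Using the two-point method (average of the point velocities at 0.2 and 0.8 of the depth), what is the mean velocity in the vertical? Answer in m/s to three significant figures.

0.864 m/s

v̄ = (1.049 + 0.679) / 2 = 0.8640 m/s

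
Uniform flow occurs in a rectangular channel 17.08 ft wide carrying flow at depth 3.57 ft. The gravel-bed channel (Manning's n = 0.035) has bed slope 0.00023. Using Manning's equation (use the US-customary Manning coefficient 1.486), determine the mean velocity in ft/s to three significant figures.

A = b·y = 17.08 × 3.57 = 60.98 ft²
P = b + 2y = 17.08 + 2×3.57 = 24.22 ft
R = A/P = 60.98/24.22 = 2.518 ft
Q = (1.486/n)·A·R^(2/3)·S^(1/2) = (1.486/0.035) × 60.98 × 2.518^(2/3) × 0.00023^(1/2) = 72.66 ft³/s
V = Q/A = 72.66/60.98 = 1.192 ft/s

1.19 ft/s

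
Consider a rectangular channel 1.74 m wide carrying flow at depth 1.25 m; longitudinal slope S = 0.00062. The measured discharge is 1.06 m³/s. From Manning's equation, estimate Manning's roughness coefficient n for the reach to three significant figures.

A = b·y = 1.74 × 1.25 = 2.175 m²
P = b + 2y = 1.74 + 2×1.25 = 4.240 m
R = A/P = 2.175/4.240 = 0.5130 m
n = (1/Q)·A·R^(2/3)·S^(1/2) = (1/1.06) × 2.175 × 0.6408 × 0.02490 = 0.03274

0.0327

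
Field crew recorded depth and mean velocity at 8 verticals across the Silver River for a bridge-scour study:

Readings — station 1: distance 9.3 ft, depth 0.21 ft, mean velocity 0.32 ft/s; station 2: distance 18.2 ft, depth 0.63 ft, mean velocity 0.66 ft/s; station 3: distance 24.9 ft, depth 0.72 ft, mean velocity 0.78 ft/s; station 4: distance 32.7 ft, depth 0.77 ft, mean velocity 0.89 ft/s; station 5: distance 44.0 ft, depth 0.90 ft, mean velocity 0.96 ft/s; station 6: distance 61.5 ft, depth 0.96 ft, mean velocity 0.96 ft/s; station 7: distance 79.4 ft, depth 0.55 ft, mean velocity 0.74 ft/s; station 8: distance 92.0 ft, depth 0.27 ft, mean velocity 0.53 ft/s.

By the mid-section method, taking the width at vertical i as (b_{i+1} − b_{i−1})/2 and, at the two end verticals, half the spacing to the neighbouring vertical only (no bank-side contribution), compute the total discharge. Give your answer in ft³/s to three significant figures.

w_1 = (18.2 − 9.3)/2 = 4.45 ft; q_1 = 0.32 × 0.21 × 4.45 = 0.2990 ft³/s
w_2 = (24.9 − 9.3)/2 = 7.8 ft; q_2 = 0.66 × 0.63 × 7.8 = 3.243 ft³/s
w_3 = (32.7 − 18.2)/2 = 7.25 ft; q_3 = 0.78 × 0.72 × 7.25 = 4.072 ft³/s
w_4 = (44.0 − 24.9)/2 = 9.55 ft; q_4 = 0.89 × 0.77 × 9.55 = 6.545 ft³/s
w_5 = (61.5 − 32.7)/2 = 14.4 ft; q_5 = 0.96 × 0.90 × 14.4 = 12.44 ft³/s
w_6 = (79.4 − 44.0)/2 = 17.7 ft; q_6 = 0.96 × 0.96 × 17.7 = 16.31 ft³/s
w_7 = (92.0 − 61.5)/2 = 15.25 ft; q_7 = 0.74 × 0.55 × 15.25 = 6.207 ft³/s
w_8 = (92.0 − 79.4)/2 = 6.3 ft; q_8 = 0.53 × 0.27 × 6.3 = 0.9015 ft³/s
Q = Σ qᵢ = 50.02 ft³/s

50.0 ft³/s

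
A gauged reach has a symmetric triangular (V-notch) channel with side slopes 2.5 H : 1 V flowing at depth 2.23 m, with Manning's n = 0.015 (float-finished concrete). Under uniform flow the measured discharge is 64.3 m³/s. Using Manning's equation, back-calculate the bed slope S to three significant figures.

A = z·y² = 2.5×2.23² = 12.43 m²
P = 2y√(1+z²) = 2×2.23×√(1+2.5²) = 12.01 m
R = A/P = 12.43/12.01 = 1.035 m
S = (Q·n / (1·A·R^(2/3)))² = (64.3×0.015 / (1×12.43×1.023))² = 0.005747

0.00575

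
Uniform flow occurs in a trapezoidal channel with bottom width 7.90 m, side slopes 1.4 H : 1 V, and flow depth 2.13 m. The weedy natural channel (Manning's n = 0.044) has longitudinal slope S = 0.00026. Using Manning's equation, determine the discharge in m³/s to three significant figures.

A = (b + z·y)·y = (7.90 + 1.4×2.13)×2.13 = 23.18 m²
P = b + 2y√(1+z²) = 7.90 + 2×2.13×√(1+1.4²) = 15.23 m
R = A/P = 23.18/15.23 = 1.522 m
Q = (1/n)·A·R^(2/3)·S^(1/2) = (1/0.044) × 23.18 × 1.522^(2/3) × 0.00026^(1/2) = 11.24 m³/s

11.2 m³/s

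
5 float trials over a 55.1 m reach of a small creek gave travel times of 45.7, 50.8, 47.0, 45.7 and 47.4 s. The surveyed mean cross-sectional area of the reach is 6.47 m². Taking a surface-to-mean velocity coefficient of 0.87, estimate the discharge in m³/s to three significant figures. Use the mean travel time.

t̄ = (45.7 + 50.8 + 47.0 + 45.7 + 47.4) / 5 = 47.32 s
v_surface = L / t̄ = 55.1 / 47.32 = 1.164 m/s
v_mean = 0.87 × 1.164 = 1.013 m/s
Q = A × v_mean = 6.47 × 1.013 = 6.554 m³/s

6.55 m³/s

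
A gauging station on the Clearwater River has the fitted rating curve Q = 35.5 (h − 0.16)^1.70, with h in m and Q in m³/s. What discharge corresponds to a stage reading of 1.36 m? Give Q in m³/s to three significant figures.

48.4 m³/s

Q = 35.5 × (1.36 − 0.16)^1.70 = 35.5 × 1.2^1.70 = 48.40 m³/s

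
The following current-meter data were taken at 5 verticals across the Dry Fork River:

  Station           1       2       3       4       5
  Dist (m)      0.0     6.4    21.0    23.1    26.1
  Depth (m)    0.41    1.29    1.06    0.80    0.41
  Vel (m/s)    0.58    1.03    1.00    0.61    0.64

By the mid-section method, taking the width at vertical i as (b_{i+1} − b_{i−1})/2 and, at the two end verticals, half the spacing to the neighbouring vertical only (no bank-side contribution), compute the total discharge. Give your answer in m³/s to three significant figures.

w_1 = (6.4 − 0.0)/2 = 3.2 m; q_1 = 0.58 × 0.41 × 3.2 = 0.7610 m³/s
w_2 = (21.0 − 0.0)/2 = 10.5 m; q_2 = 1.03 × 1.29 × 10.5 = 13.95 m³/s
w_3 = (23.1 − 6.4)/2 = 8.35 m; q_3 = 1.00 × 1.06 × 8.35 = 8.851 m³/s
w_4 = (26.1 − 21.0)/2 = 2.55 m; q_4 = 0.61 × 0.80 × 2.55 = 1.244 m³/s
w_5 = (26.1 − 23.1)/2 = 1.5 m; q_5 = 0.64 × 0.41 × 1.5 = 0.3936 m³/s
Q = Σ qᵢ = 25.20 m³/s

25.2 m³/s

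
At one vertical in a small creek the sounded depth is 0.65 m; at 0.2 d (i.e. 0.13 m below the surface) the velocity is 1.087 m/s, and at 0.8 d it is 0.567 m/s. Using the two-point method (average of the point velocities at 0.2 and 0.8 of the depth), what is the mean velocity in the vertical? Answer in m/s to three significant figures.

0.827 m/s

v̄ = (1.087 + 0.567) / 2 = 0.8270 m/s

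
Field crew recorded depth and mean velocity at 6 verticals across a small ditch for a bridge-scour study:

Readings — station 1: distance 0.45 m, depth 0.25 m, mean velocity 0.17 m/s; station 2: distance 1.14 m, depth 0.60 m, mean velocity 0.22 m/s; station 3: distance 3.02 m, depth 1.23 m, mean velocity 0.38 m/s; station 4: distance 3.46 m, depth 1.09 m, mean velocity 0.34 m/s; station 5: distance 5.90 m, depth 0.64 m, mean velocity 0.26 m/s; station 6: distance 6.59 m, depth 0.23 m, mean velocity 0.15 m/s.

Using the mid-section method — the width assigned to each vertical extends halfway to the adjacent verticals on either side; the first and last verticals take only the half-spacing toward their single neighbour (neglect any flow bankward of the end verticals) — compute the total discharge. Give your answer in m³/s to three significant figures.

1.53 m³/s

w_1 = (1.14 − 0.45)/2 = 0.345 m; q_1 = 0.17 × 0.25 × 0.345 = 0.01466 m³/s
w_2 = (3.02 − 0.45)/2 = 1.285 m; q_2 = 0.22 × 0.60 × 1.285 = 0.1696 m³/s
w_3 = (3.46 − 1.14)/2 = 1.16 m; q_3 = 0.38 × 1.23 × 1.16 = 0.5422 m³/s
w_4 = (5.90 − 3.02)/2 = 1.44 m; q_4 = 0.34 × 1.09 × 1.44 = 0.5337 m³/s
w_5 = (6.59 − 3.46)/2 = 1.565 m; q_5 = 0.26 × 0.64 × 1.565 = 0.2604 m³/s
w_6 = (6.59 − 5.90)/2 = 0.345 m; q_6 = 0.15 × 0.23 × 0.345 = 0.01190 m³/s
Q = Σ qᵢ = 1.532 m³/s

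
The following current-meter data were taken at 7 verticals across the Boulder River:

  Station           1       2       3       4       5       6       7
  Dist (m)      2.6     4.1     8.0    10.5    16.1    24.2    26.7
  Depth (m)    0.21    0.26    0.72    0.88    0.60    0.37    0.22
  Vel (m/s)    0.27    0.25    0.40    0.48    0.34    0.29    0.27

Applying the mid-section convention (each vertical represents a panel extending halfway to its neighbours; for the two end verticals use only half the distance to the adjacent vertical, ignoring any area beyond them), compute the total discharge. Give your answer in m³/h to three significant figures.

17600 m³/h

w_1 = (4.1 − 2.6)/2 = 0.75 m; q_1 = 0.27 × 0.21 × 0.75 = 0.04253 m³/s
w_2 = (8.0 − 2.6)/2 = 2.7 m; q_2 = 0.25 × 0.26 × 2.7 = 0.1755 m³/s
w_3 = (10.5 − 4.1)/2 = 3.2 m; q_3 = 0.40 × 0.72 × 3.2 = 0.9216 m³/s
w_4 = (16.1 − 8.0)/2 = 4.05 m; q_4 = 0.48 × 0.88 × 4.05 = 1.711 m³/s
w_5 = (24.2 − 10.5)/2 = 6.85 m; q_5 = 0.34 × 0.60 × 6.85 = 1.397 m³/s
w_6 = (26.7 − 16.1)/2 = 5.3 m; q_6 = 0.29 × 0.37 × 5.3 = 0.5687 m³/s
w_7 = (26.7 − 24.2)/2 = 1.25 m; q_7 = 0.27 × 0.22 × 1.25 = 0.07425 m³/s
Q = Σ qᵢ = 4.891 m³/s
= 4.891 × 3600 = 17610 m³/h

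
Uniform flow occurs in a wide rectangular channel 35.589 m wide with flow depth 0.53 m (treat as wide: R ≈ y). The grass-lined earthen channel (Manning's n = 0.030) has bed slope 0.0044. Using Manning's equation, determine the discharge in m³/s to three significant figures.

A = b·y = 35.589 × 0.53 = 18.86 m²
Wide channel: R ≈ y = 0.53 m
Q = (1/n)·A·R^(2/3)·S^(1/2) = (1/0.030) × 18.86 × 0.5300^(2/3) × 0.0044^(1/2) = 27.31 m³/s

27.3 m³/s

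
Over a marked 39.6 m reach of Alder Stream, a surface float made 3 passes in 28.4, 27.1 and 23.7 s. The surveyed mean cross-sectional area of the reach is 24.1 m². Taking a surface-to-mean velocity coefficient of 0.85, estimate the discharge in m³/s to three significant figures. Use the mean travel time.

30.7 m³/s

t̄ = (28.4 + 27.1 + 23.7) / 3 = 26.4 s
v_surface = L / t̄ = 39.6 / 26.4 = 1.500 m/s
v_mean = 0.85 × 1.500 = 1.275 m/s
Q = A × v_mean = 24.1 × 1.275 = 30.73 m³/s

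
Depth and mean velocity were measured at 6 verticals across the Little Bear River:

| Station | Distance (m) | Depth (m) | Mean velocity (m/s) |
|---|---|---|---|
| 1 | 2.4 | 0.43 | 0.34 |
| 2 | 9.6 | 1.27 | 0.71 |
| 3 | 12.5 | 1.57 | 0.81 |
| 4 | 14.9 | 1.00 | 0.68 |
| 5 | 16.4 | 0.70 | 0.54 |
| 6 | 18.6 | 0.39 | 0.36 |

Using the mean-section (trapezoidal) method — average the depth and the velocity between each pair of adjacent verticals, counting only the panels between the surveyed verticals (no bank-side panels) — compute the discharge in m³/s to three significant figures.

9.96 m³/s

Panel 1-2: Δb = 7.2 m, d̄ = (0.43+1.27)/2 = 0.85, v̄ = (0.34+0.71)/2 = 0.525 → q = 7.2×0.85×0.525 = 3.213 m³/s
Panel 2-3: Δb = 2.9 m, d̄ = (1.27+1.57)/2 = 1.42, v̄ = (0.71+0.81)/2 = 0.76 → q = 2.9×1.42×0.76 = 3.130 m³/s
Panel 3-4: Δb = 2.4 m, d̄ = (1.57+1.00)/2 = 1.285, v̄ = (0.81+0.68)/2 = 0.745 → q = 2.4×1.285×0.745 = 2.298 m³/s
Panel 4-5: Δb = 1.5 m, d̄ = (1.00+0.70)/2 = 0.85, v̄ = (0.68+0.54)/2 = 0.61 → q = 1.5×0.85×0.61 = 0.7778 m³/s
Panel 5-6: Δb = 2.2 m, d̄ = (0.70+0.39)/2 = 0.545, v̄ = (0.54+0.36)/2 = 0.45 → q = 2.2×0.545×0.45 = 0.5396 m³/s
Q = Σ q = 9.958 m³/s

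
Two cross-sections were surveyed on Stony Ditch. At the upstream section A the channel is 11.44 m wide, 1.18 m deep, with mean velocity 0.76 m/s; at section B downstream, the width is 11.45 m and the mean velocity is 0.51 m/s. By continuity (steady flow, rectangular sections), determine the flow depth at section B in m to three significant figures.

1.76 m

Q = A₁V₁ = (11.44×1.18) × 0.76 = 10.26 m³/s
d₂ = Q/(b₂ V₂) = 10.26/(11.45×0.51) = 1.757 m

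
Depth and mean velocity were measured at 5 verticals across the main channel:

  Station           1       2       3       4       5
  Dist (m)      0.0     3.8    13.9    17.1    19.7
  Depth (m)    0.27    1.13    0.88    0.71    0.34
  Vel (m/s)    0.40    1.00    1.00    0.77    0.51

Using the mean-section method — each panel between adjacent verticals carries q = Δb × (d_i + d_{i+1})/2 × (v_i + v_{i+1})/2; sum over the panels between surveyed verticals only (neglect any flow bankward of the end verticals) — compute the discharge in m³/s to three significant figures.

15.1 m³/s

Panel 1-2: Δb = 3.8 m, d̄ = (0.27+1.13)/2 = 0.7, v̄ = (0.40+1.00)/2 = 0.7 → q = 3.8×0.7×0.7 = 1.862 m³/s
Panel 2-3: Δb = 10.1 m, d̄ = (1.13+0.88)/2 = 1.005, v̄ = (1.00+1.00)/2 = 1 → q = 10.1×1.005×1 = 10.15 m³/s
Panel 3-4: Δb = 3.2 m, d̄ = (0.88+0.71)/2 = 0.795, v̄ = (1.00+0.77)/2 = 0.885 → q = 3.2×0.795×0.885 = 2.251 m³/s
Panel 4-5: Δb = 2.6 m, d̄ = (0.71+0.34)/2 = 0.525, v̄ = (0.77+0.51)/2 = 0.64 → q = 2.6×0.525×0.64 = 0.8736 m³/s
Q = Σ q = 15.14 m³/s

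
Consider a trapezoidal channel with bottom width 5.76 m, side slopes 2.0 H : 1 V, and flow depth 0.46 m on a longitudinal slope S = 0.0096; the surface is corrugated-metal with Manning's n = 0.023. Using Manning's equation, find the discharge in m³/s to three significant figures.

7.02 m³/s

A = (b + z·y)·y = (5.76 + 2.0×0.46)×0.46 = 3.073 m²
P = b + 2y√(1+z²) = 5.76 + 2×0.46×√(1+2.0²) = 7.817 m
R = A/P = 3.073/7.817 = 0.3931 m
Q = (1/n)·A·R^(2/3)·S^(1/2) = (1/0.023) × 3.073 × 0.3931^(2/3) × 0.0096^(1/2) = 7.024 m³/s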